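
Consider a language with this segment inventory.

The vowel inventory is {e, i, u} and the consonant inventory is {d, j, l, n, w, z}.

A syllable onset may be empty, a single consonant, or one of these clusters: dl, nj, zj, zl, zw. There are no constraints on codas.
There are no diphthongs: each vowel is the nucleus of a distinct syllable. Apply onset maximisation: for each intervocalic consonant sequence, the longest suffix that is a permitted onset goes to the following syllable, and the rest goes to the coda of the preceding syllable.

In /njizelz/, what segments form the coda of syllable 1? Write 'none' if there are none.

Vowels present: i, e; each is a nucleus, giving 2 syllables.
σ1/σ2 boundary: /z/ is a single consonant, so it becomes the next onset.
Putting it together: nji.zelz.
Syllable 1 is /nji/: onset /nj/, nucleus /i/, coda ∅.

none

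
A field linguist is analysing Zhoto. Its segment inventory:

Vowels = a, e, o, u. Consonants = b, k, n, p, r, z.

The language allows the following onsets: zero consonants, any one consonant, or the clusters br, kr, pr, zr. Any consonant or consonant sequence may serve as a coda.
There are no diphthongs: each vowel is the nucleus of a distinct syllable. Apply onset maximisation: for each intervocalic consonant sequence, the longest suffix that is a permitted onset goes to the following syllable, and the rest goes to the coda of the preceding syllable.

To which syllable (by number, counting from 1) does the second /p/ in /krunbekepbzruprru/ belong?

4

Nuclei (vowels): u, e, e, u, u → 5 syllables.
V1 /u/ – V2 /e/: /nb/; trying suffixes from longest down, /b/ is the first permitted one, so coda /n/ | onset /b/.
V2 /e/ – V3 /e/: /k/ → onset of the next syllable (single consonants are always licit onsets).
V3 /e/ – V4 /u/: /pbzr/ splits as /pb/ + /zr/ (/zr/ is the longest suffix that is a licit onset).
V4 /u/ – V5 /u/: /prr/ — longest licit onset from the right is /r/, leaving /pr/ as coda.
So the parse is krun.be.kepb.zrupr.ru.
The second /p/ is in the coda of syllable 4 (/zrupr/).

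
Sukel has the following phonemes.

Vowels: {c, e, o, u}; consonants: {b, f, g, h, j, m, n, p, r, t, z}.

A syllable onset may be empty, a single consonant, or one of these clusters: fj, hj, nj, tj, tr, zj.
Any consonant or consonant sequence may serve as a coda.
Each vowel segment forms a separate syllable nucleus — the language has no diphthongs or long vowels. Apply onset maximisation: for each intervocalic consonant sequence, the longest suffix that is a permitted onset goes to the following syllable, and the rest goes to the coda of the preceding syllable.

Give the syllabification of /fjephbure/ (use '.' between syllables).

fjeph.bu.re

Nuclei (vowels): e, u, e → 3 syllables.
V1 /e/ – V2 /u/: /phb/; trying suffixes from longest down, /b/ is the first permitted one, so coda /ph/ | onset /b/.
V2 /u/ – V3 /e/: /r/ is a single consonant, so it becomes the next onset.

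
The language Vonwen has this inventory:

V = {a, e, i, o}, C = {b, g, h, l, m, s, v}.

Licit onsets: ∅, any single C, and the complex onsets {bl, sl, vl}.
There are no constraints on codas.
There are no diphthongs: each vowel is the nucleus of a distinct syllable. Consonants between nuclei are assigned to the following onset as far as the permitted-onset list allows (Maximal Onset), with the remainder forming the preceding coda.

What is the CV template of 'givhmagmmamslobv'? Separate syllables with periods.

Nuclei (vowels): i, a, a, o → 4 syllables.
/i…a/ gap (V1→V2): /vhm/ splits as /vh/ + /m/ (/m/ is the longest suffix that is a licit onset).
/a…a/ gap (V2→V3): /gmm/ splits as /gm/ + /m/ (/m/ is the longest suffix that is a licit onset).
/a…o/ gap (V3→V4): /msl/; trying suffixes from longest down, /sl/ is the first permitted one, so coda /m/ | onset /sl/.
Putting it together: givh.magm.mam.slobv.
Mapping each syllable to C/V: /givh/ → CVCC, /magm/ → CVCC, /mam/ → CVC, /slobv/ → CCVCC.

CVCC.CVCC.CVC.CCVCC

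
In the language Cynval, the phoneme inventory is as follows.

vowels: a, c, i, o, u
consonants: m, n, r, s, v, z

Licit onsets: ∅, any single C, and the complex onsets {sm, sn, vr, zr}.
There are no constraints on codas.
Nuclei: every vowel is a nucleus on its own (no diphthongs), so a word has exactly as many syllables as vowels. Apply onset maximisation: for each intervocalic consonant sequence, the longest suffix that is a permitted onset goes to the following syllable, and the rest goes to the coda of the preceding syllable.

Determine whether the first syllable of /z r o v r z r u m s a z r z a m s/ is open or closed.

Nuclei (vowels): o, u, a, a → 4 syllables.
/o…u/ gap (V1→V2): /vrzr/ splits as /vr/ + /zr/ (/zr/ is the longest suffix that is a licit onset).
/u…a/ gap (V2→V3): /ms/ — longest licit onset from the right is /s/, leaving /m/ as coda.
/a…a/ gap (V3→V4): /zrz/; trying suffixes from longest down, /z/ is the first permitted one, so coda /zr/ | onset /z/.
So the parse is zrovr.zrum.sazr.zams.
Syllable 1 is /zrovr/ with coda /vr/, so it is closed.

closed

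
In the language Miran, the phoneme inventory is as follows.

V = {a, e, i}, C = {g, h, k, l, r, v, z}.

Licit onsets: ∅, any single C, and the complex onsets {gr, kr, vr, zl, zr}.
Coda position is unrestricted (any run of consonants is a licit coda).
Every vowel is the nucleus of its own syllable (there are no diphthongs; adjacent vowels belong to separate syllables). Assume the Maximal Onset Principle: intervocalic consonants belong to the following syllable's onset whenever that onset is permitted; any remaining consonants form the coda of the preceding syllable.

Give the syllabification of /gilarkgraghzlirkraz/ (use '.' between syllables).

gi.lark.gragh.zlir.kraz

The vowels are i, a, a, i, a — 5 nuclei, so 5 syllables.
/i…a/ gap (V1→V2): just /l/ — single C goes to the following onset.
/a…a/ gap (V2→V3): /rkgr/ — longest licit onset from the right is /gr/, leaving /rk/ as coda.
/a…i/ gap (V3→V4): /ghzl/; trying suffixes from longest down, /zl/ is the first permitted one, so coda /gh/ | onset /zl/.
/i…a/ gap (V4→V5): /rkr/ — longest licit onset from the right is /kr/, leaving /r/ as coda.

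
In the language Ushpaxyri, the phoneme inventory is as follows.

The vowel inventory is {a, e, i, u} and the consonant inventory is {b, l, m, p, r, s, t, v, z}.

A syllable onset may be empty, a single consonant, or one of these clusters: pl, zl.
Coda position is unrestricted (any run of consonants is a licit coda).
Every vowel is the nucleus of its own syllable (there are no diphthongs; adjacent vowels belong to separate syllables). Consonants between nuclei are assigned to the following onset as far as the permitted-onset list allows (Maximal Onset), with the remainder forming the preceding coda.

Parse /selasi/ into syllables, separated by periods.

The vowels are e, a, i — 3 nuclei, so 3 syllables.
σ1/σ2 boundary: /l/ is a single consonant, so it becomes the next onset.
σ2/σ3 boundary: just /s/ — single C goes to the following onset.

se.la.si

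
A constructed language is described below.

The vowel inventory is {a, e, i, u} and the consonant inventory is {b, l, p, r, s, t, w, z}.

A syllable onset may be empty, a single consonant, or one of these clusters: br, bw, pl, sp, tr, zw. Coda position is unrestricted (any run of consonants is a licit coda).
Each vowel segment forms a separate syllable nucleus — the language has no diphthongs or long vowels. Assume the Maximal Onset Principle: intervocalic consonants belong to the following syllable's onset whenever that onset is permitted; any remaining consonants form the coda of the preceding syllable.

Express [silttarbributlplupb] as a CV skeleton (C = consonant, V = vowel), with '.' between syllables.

Nuclei (vowels): i, a, i, u, u → 5 syllables.
Between /i/ (V1) and /a/ (V2): /ltt/ splits as /lt/ + /t/ (/t/ is the longest suffix that is a licit onset).
Between /a/ (V2) and /i/ (V3): /rbr/; trying suffixes from longest down, /br/ is the first permitted one, so coda /r/ | onset /br/.
Between /i/ (V3) and /u/ (V4): /b/ → onset of the next syllable (single consonants are always licit onsets).
Between /u/ (V4) and /u/ (V5): /tlpl/ splits as /tl/ + /pl/ (/pl/ is the longest suffix that is a licit onset).
Result: silt.tar.bri.butl.plupb.
Mapping each syllable to C/V: /silt/ → CVCC, /tar/ → CVC, /bri/ → CCV, /butl/ → CVCC, /plupb/ → CCVCC.

CVCC.CVC.CCV.CVCC.CCVCC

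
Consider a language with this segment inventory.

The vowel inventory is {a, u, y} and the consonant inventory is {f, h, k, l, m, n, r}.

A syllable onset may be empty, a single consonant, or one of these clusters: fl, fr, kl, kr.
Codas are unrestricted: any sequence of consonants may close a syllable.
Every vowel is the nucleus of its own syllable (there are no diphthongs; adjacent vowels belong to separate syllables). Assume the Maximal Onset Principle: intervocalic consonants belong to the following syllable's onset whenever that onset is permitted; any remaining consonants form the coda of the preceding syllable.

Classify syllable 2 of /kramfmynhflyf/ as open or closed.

Nuclei (vowels): a, y, y → 3 syllables.
V1 /a/ – V2 /y/: /mfm/; trying suffixes from longest down, /m/ is the first permitted one, so coda /mf/ | onset /m/.
V2 /y/ – V3 /y/: /nhfl/ — longest licit onset from the right is /fl/, leaving /nh/ as coda.
Result: kramf.mynh.flyf.
Syllable 2 is /mynh/ with coda /nh/, so it is closed.

closed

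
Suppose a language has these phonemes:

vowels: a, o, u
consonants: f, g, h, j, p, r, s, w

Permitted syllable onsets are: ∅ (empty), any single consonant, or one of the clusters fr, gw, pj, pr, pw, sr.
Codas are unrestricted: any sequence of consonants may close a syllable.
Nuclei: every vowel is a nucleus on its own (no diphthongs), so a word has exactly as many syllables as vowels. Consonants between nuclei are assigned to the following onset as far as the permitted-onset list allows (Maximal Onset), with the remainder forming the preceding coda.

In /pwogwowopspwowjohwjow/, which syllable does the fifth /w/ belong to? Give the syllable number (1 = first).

4

Nuclei (vowels): o, o, o, o, o, o → 6 syllables.
σ1/σ2 boundary: cluster /gw/ — /gw/ is itself a permitted onset, so the whole cluster goes right; preceding coda = ∅.
σ2/σ3 boundary: /w/ → onset of the next syllable (single consonants are always licit onsets).
σ3/σ4 boundary: /pspw/ — longest licit onset from the right is /pw/, leaving /ps/ as coda.
σ4/σ5 boundary: /wj/ — longest licit onset from the right is /j/, leaving /w/ as coda.
σ5/σ6 boundary: /hwj/; trying suffixes from longest down, /j/ is the first permitted one, so coda /hw/ | onset /j/.
Result: pwo.gwo.wops.pwow.johw.jow.
The fifth /w/ is in the coda of syllable 4 (/pwow/).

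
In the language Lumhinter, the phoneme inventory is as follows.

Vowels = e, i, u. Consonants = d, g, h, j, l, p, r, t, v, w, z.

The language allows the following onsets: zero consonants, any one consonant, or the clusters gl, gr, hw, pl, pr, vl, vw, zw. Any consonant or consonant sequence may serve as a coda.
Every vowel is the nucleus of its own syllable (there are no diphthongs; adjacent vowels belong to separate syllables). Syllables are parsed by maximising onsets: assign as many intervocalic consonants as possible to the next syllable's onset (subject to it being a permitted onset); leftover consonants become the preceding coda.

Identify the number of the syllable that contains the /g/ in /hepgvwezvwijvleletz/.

The vowels are e, e, i, e, e — 5 nuclei, so 5 syllables.
Between /e/ (V1) and /e/ (V2): /pgvw/; trying suffixes from longest down, /vw/ is the first permitted one, so coda /pg/ | onset /vw/.
Between /e/ (V2) and /i/ (V3): cluster /zvw/ — the longest permitted-onset suffix is /vw/; onset = /vw/, preceding coda = /z/.
Between /i/ (V3) and /e/ (V4): /jvl/ splits as /j/ + /vl/ (/vl/ is the longest suffix that is a licit onset).
Between /e/ (V4) and /e/ (V5): /l/ → onset of the next syllable (single consonants are always licit onsets).
Putting it together: hepg.vwez.vwij.vle.letz.
The /g/ is in the coda of syllable 1 (/hepg/).

1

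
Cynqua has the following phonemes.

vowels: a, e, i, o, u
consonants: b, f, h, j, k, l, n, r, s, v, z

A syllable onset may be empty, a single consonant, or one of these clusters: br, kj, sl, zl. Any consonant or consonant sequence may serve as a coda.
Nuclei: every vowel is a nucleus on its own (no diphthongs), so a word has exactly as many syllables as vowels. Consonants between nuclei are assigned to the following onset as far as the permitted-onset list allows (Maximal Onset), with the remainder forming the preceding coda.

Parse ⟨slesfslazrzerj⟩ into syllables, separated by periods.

Nuclei (vowels): e, a, e → 3 syllables.
Between /e/ (V1) and /a/ (V2): /sfsl/; trying suffixes from longest down, /sl/ is the first permitted one, so coda /sf/ | onset /sl/.
Between /a/ (V2) and /e/ (V3): /zrz/; trying suffixes from longest down, /z/ is the first permitted one, so coda /zr/ | onset /z/.

slesf.slazr.zerj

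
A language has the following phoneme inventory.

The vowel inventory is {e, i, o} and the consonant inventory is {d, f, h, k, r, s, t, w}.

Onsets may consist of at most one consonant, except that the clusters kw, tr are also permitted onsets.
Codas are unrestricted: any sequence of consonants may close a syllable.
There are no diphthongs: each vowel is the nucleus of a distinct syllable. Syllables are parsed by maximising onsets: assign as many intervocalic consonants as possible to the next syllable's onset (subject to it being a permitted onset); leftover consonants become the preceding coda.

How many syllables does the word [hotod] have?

Nuclei (vowels): o, o → 2 syllables.

2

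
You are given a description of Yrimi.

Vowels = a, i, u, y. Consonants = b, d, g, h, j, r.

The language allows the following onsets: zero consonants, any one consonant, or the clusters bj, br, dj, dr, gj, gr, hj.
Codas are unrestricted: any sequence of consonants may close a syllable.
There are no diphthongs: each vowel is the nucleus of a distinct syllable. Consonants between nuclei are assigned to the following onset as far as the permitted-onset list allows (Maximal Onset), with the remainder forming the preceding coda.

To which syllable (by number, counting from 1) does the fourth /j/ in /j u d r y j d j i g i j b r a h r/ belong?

4

Vowels present: u, y, i, i, a; each is a nucleus, giving 5 syllables.
σ1/σ2 boundary: /dr/ is a licit onset in full, so it all attaches to the next syllable.
σ2/σ3 boundary: /jdj/; trying suffixes from longest down, /dj/ is the first permitted one, so coda /j/ | onset /dj/.
σ3/σ4 boundary: /g/ → onset of the next syllable (single consonants are always licit onsets).
σ4/σ5 boundary: cluster /jbr/ — the longest permitted-onset suffix is /br/; onset = /br/, preceding coda = /j/.
Putting it together: ju.dryj.dji.gij.brahr.
The fourth /j/ is in the coda of syllable 4 (/gij/).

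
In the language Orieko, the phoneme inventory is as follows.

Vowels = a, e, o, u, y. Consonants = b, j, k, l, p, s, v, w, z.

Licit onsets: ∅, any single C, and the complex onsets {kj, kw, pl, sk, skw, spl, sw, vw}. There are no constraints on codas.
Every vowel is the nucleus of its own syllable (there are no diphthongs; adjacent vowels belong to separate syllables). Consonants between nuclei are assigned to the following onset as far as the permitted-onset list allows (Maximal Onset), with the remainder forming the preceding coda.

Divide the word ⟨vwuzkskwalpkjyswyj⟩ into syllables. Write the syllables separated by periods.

Nuclei (vowels): u, a, y, y → 4 syllables.
/u…a/ gap (V1→V2): /zkskw/ — longest licit onset from the right is /skw/, leaving /zk/ as coda.
/a…y/ gap (V2→V3): /lpkj/; trying suffixes from longest down, /kj/ is the first permitted one, so coda /lp/ | onset /kj/.
/y…y/ gap (V3→V4): cluster /sw/ — /sw/ is itself a permitted onset, so the whole cluster goes right; preceding coda = ∅.

vwuzk.skwalp.kjy.swyj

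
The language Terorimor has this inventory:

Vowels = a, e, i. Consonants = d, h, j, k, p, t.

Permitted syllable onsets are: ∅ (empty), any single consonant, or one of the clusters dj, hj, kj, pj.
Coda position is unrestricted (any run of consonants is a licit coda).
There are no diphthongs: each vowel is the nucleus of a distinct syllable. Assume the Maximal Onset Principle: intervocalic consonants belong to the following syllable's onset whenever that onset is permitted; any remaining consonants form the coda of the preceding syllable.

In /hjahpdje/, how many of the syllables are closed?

1

Nuclei (vowels): a, e → 2 syllables.
V1 /a/ – V2 /e/: /hpdj/; trying suffixes from longest down, /dj/ is the first permitted one, so coda /hp/ | onset /dj/.
So the parse is hjahp.dje.
Classifying each syllable: /hjahp/ (closed), /dje/ (open).
Closed syllables: 1.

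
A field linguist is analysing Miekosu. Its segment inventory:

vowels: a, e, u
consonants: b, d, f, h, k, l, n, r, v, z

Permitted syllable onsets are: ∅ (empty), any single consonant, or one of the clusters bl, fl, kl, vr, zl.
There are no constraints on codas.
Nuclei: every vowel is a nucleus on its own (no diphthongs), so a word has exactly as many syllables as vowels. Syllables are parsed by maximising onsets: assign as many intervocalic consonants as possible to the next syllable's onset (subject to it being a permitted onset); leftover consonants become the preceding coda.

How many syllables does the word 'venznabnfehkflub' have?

4

The vowels are e, a, e, u — 4 nuclei, so 4 syllables.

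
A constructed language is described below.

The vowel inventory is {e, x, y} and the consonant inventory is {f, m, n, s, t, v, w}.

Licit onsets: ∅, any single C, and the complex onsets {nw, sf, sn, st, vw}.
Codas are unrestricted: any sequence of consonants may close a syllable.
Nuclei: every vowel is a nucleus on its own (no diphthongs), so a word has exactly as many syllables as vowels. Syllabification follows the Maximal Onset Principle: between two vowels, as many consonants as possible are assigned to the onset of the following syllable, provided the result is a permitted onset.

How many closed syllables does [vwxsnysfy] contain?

0

Vowels present: x, y, y; each is a nucleus, giving 3 syllables.
σ1/σ2 boundary: /sn/ is a licit onset in full, so it all attaches to the next syllable.
σ2/σ3 boundary: cluster /sf/ — /sf/ is itself a permitted onset, so the whole cluster goes right; preceding coda = ∅.
So the parse is vwx.sny.sfy.
Classifying each syllable: /vwx/ (open), /sny/ (open), /sfy/ (open).
Closed syllables: 0.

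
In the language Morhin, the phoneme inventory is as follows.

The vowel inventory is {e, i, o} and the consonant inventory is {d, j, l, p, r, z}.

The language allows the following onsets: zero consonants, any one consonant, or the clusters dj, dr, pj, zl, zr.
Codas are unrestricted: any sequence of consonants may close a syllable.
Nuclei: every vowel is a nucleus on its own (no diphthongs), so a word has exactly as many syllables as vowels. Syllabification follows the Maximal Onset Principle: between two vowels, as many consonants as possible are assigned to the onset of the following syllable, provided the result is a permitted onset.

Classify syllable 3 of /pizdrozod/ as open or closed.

closed

Nuclei (vowels): i, o, o → 3 syllables.
Between /i/ (V1) and /o/ (V2): /zdr/ — longest licit onset from the right is /dr/, leaving /z/ as coda.
Between /o/ (V2) and /o/ (V3): /z/ → onset of the next syllable (single consonants are always licit onsets).
Result: piz.dro.zod.
Syllable 3 is /zod/ with coda /d/, so it is closed.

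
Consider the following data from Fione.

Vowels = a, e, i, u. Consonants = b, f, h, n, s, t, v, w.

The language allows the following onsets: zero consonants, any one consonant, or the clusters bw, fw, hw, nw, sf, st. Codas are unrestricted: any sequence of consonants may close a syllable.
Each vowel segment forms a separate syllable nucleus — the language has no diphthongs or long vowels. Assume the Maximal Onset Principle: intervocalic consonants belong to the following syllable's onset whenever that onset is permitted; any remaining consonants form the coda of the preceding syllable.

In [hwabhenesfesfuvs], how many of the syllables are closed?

2

Vowels present: a, e, e, e, u; each is a nucleus, giving 5 syllables.
Between /a/ (V1) and /e/ (V2): cluster /bh/ — the longest permitted-onset suffix is /h/; onset = /h/, preceding coda = /b/.
Between /e/ (V2) and /e/ (V3): /n/ → onset of the next syllable (single consonants are always licit onsets).
Between /e/ (V3) and /e/ (V4): cluster /sf/ — /sf/ is itself a permitted onset, so the whole cluster goes right; preceding coda = ∅.
Between /e/ (V4) and /u/ (V5): /sf/ — entire cluster is a permitted onset → onset /sf/, coda ∅.
So the parse is hwab.he.ne.sfe.sfuvs.
Classifying each syllable: /hwab/ (closed), /he/ (open), /ne/ (open), /sfe/ (open), /sfuvs/ (closed).
Closed syllables: 2.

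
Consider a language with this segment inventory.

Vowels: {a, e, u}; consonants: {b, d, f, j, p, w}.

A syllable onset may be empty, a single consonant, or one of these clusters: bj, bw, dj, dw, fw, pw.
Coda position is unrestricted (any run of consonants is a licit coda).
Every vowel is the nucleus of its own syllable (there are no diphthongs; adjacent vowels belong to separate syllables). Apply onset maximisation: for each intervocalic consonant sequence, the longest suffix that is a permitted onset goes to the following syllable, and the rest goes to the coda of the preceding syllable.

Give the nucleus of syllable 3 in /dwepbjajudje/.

The vowels are e, a, u, e — 4 nuclei, so 4 syllables.
The third nucleus (vowel 3 from the left) is /u/.

u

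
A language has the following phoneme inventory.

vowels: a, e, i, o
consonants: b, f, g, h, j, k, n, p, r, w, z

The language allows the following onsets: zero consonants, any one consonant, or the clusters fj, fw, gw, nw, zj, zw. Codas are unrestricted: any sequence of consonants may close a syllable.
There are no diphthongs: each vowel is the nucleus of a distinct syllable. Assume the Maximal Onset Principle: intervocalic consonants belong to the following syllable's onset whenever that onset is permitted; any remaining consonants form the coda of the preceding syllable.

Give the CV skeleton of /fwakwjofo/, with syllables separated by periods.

Nuclei (vowels): a, o, o → 3 syllables.
Between /a/ (V1) and /o/ (V2): /kwj/ splits as /kw/ + /j/ (/j/ is the longest suffix that is a licit onset).
Between /o/ (V2) and /o/ (V3): /f/ is a single consonant, so it becomes the next onset.
Syllabification: fwakw.jo.fo.
Mapping each syllable to C/V: /fwakw/ → CCVCC, /jo/ → CV, /fo/ → CV.

CCVCC.CV.CV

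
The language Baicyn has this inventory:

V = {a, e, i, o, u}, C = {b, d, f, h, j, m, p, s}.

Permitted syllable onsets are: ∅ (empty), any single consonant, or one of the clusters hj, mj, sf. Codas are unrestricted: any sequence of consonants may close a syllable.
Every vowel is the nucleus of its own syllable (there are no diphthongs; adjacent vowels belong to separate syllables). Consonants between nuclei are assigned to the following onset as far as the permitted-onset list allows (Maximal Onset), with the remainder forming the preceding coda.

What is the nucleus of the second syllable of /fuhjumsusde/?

Nuclei (vowels): u, u, u, e → 4 syllables.
The second nucleus (vowel 2 from the left) is /u/.

u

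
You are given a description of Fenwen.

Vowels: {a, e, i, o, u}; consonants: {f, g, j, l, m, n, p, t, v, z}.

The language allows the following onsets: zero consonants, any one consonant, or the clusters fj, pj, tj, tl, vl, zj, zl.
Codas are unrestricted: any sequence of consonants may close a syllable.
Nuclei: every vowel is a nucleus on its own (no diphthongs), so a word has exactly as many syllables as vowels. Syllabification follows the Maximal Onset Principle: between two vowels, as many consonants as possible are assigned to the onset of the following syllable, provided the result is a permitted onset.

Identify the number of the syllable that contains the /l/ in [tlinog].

The vowels are i, o — 2 nuclei, so 2 syllables.
σ1/σ2 boundary: /n/ → onset of the next syllable (single consonants are always licit onsets).
Putting it together: tli.nog.
The /l/ is in the onset of syllable 1 (/tli/).

1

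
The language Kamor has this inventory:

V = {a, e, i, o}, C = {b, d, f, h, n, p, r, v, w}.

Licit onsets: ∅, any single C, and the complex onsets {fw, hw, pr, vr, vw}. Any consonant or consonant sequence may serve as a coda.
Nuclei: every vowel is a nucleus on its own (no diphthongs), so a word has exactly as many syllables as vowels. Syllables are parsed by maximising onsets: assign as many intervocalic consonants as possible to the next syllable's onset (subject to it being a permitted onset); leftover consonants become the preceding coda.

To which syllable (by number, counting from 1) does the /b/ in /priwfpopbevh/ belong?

3

Vowels present: i, o, e; each is a nucleus, giving 3 syllables.
Between /i/ (V1) and /o/ (V2): /wfp/ splits as /wf/ + /p/ (/p/ is the longest suffix that is a licit onset).
Between /o/ (V2) and /e/ (V3): cluster /pb/ — the longest permitted-onset suffix is /b/; onset = /b/, preceding coda = /p/.
Syllabification: priwf.pop.bevh.
The /b/ is in the onset of syllable 3 (/bevh/).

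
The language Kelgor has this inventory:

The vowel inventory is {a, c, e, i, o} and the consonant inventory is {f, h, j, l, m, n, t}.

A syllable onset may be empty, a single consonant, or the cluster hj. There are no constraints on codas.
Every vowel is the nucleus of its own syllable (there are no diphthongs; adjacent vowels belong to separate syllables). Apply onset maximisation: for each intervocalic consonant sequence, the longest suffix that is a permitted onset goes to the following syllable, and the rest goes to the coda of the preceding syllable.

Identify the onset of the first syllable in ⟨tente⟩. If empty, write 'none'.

Nuclei (vowels): e, e → 2 syllables.
σ1/σ2 boundary: /nt/ splits as /n/ + /t/ (/t/ is the longest suffix that is a licit onset).
So the parse is ten.te.
Syllable 1 is /ten/: onset /t/, nucleus /e/, coda /n/.

t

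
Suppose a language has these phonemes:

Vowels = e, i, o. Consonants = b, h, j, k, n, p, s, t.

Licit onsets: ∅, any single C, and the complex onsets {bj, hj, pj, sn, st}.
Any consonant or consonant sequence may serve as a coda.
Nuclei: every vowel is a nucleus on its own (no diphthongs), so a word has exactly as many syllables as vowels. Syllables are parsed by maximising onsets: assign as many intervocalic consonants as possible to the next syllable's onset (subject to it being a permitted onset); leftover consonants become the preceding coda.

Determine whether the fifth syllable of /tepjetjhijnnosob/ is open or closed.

Vowels present: e, e, i, o, o; each is a nucleus, giving 5 syllables.
Between /e/ (V1) and /e/ (V2): /pj/ — entire cluster is a permitted onset → onset /pj/, coda ∅.
Between /e/ (V2) and /i/ (V3): /tjh/ — longest licit onset from the right is /h/, leaving /tj/ as coda.
Between /i/ (V3) and /o/ (V4): /jnn/; trying suffixes from longest down, /n/ is the first permitted one, so coda /jn/ | onset /n/.
Between /o/ (V4) and /o/ (V5): /s/ → onset of the next syllable (single consonants are always licit onsets).
Putting it together: te.pjetj.hijn.no.sob.
Syllable 5 is /sob/ with coda /b/, so it is closed.

closed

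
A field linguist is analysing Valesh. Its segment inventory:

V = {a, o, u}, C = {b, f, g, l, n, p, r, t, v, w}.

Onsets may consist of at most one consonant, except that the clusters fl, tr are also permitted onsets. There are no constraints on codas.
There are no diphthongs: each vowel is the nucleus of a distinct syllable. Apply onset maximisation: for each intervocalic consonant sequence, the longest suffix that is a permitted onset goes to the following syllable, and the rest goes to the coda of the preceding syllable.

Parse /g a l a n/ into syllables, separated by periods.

ga.lan

Vowels present: a, a; each is a nucleus, giving 2 syllables.
/a…a/ gap (V1→V2): /l/ → onset of the next syllable (single consonants are always licit onsets).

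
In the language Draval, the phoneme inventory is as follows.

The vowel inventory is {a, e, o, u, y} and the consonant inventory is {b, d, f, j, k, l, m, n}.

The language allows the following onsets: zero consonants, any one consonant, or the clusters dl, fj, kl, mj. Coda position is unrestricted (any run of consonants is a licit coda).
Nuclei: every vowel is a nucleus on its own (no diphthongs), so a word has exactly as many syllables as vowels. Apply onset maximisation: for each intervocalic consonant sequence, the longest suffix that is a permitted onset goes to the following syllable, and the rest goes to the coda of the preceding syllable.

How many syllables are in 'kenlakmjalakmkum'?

Nuclei (vowels): e, a, a, a, u → 5 syllables.

5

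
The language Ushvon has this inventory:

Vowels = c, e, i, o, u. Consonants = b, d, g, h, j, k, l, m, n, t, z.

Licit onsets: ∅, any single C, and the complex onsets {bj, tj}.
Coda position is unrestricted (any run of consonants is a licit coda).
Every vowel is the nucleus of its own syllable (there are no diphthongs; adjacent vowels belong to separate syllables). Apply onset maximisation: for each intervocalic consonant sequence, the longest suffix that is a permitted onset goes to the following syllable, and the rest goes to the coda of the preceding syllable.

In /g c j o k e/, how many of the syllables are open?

The vowels are c, o, e — 3 nuclei, so 3 syllables.
V1 /c/ – V2 /o/: /j/ is a single consonant, so it becomes the next onset.
V2 /o/ – V3 /e/: just /k/ — single C goes to the following onset.
Result: gc.jo.ke.
Classifying each syllable: /gc/ (open), /jo/ (open), /ke/ (open).
Open syllables: 3.

3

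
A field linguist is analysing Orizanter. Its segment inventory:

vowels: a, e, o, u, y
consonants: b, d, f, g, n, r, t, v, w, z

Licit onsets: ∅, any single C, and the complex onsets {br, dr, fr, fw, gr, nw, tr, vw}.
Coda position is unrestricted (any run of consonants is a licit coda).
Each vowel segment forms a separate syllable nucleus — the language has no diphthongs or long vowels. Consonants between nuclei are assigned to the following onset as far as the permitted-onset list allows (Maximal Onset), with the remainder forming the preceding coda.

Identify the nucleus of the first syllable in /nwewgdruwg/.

Nuclei (vowels): e, u → 2 syllables.
The first nucleus (vowel 1 from the left) is /e/.

e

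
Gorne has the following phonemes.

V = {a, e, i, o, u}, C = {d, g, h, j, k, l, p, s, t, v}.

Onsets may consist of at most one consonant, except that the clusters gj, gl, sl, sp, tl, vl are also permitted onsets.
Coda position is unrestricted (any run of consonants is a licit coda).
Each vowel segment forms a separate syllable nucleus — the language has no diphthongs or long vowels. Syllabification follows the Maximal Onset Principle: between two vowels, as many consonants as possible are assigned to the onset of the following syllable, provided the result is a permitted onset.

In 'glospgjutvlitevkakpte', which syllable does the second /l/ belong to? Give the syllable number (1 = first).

Vowels present: o, u, i, e, a, e; each is a nucleus, giving 6 syllables.
V1 /o/ – V2 /u/: cluster /spgj/ — the longest permitted-onset suffix is /gj/; onset = /gj/, preceding coda = /sp/.
V2 /u/ – V3 /i/: cluster /tvl/ — the longest permitted-onset suffix is /vl/; onset = /vl/, preceding coda = /t/.
V3 /i/ – V4 /e/: /t/ is a single consonant, so it becomes the next onset.
V4 /e/ – V5 /a/: /vk/ splits as /v/ + /k/ (/k/ is the longest suffix that is a licit onset).
V5 /a/ – V6 /e/: /kpt/; trying suffixes from longest down, /t/ is the first permitted one, so coda /kp/ | onset /t/.
Putting it together: glosp.gjut.vli.tev.kakp.te.
The second /l/ is in the onset of syllable 3 (/vli/).

3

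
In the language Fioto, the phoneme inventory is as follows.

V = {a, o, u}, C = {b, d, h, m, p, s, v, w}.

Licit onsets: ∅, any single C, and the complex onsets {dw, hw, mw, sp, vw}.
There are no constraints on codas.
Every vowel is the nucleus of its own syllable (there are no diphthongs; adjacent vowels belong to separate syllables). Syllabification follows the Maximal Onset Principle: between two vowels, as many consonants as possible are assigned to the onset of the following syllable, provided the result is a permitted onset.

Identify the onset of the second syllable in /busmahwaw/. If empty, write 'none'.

m

Nuclei (vowels): u, a, a → 3 syllables.
σ1/σ2 boundary: /sm/; trying suffixes from longest down, /m/ is the first permitted one, so coda /s/ | onset /m/.
σ2/σ3 boundary: cluster /hw/ — /hw/ is itself a permitted onset, so the whole cluster goes right; preceding coda = ∅.
Putting it together: bus.ma.hwaw.
Syllable 2 is /ma/: onset /m/, nucleus /a/, coda ∅.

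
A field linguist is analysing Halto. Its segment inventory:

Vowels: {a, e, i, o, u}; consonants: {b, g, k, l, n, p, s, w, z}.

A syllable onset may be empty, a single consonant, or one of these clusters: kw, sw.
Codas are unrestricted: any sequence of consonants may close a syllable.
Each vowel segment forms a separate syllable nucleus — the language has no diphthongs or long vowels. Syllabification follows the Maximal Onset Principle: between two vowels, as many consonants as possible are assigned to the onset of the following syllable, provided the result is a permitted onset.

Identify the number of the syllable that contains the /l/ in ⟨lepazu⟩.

The vowels are e, a, u — 3 nuclei, so 3 syllables.
σ1/σ2 boundary: just /p/ — single C goes to the following onset.
σ2/σ3 boundary: /z/ → onset of the next syllable (single consonants are always licit onsets).
Putting it together: le.pa.zu.
The /l/ is in the onset of syllable 1 (/le/).

1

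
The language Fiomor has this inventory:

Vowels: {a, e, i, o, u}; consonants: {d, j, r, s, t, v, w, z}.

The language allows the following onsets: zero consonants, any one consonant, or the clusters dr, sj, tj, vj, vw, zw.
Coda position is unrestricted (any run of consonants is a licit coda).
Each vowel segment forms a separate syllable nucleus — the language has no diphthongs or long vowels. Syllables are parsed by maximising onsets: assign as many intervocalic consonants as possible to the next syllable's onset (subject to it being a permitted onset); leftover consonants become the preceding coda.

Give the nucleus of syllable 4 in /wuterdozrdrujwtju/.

u

Vowels present: u, e, o, u, u; each is a nucleus, giving 5 syllables.
The fourth nucleus (vowel 4 from the left) is /u/.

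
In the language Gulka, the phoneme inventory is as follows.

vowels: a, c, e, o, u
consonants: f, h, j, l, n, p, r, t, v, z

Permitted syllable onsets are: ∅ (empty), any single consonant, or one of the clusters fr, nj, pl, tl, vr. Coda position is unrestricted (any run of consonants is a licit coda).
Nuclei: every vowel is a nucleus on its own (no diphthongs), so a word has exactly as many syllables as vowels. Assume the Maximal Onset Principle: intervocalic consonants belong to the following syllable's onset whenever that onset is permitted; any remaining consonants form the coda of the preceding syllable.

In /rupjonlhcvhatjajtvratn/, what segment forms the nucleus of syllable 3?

c

Nuclei (vowels): u, o, c, a, a, a → 6 syllables.
The third nucleus (vowel 3 from the left) is /c/.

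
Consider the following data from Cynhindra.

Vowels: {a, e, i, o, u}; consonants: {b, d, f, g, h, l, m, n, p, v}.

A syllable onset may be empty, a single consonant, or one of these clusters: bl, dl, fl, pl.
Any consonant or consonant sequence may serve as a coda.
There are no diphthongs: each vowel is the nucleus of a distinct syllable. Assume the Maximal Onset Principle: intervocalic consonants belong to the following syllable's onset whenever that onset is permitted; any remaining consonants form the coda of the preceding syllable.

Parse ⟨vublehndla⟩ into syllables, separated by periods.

Nuclei (vowels): u, e, a → 3 syllables.
/u…e/ gap (V1→V2): /bl/ — entire cluster is a permitted onset → onset /bl/, coda ∅.
/e…a/ gap (V2→V3): /hndl/ — longest licit onset from the right is /dl/, leaving /hn/ as coda.

vu.blehn.dla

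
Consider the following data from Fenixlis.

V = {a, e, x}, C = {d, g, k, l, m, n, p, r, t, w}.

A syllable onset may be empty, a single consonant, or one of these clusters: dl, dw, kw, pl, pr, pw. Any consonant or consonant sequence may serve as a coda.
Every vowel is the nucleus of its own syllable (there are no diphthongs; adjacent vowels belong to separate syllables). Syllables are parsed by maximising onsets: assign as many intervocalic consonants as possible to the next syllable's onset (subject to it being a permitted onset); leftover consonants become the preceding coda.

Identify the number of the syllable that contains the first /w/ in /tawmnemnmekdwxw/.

Vowels present: a, e, e, x; each is a nucleus, giving 4 syllables.
/a…e/ gap (V1→V2): cluster /wmn/ — the longest permitted-onset suffix is /n/; onset = /n/, preceding coda = /wm/.
/e…e/ gap (V2→V3): /mnm/ — longest licit onset from the right is /m/, leaving /mn/ as coda.
/e…x/ gap (V3→V4): cluster /kdw/ — the longest permitted-onset suffix is /dw/; onset = /dw/, preceding coda = /k/.
Result: tawm.nemn.mek.dwxw.
The first /w/ is in the coda of syllable 1 (/tawm/).

1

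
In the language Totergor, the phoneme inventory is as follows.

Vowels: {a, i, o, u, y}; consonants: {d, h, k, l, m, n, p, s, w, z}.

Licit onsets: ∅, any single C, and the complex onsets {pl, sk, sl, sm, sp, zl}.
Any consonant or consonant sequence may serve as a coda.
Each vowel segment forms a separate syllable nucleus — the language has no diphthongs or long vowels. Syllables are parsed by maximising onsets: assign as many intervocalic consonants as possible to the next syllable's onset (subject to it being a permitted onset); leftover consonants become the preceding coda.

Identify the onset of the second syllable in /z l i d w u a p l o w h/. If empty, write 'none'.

w

The vowels are i, u, a, o — 4 nuclei, so 4 syllables.
V1 /i/ – V2 /u/: /dw/; trying suffixes from longest down, /w/ is the first permitted one, so coda /d/ | onset /w/.
V2 /u/ – V3 /a/: nothing intervenes; syllable break is V.V.
V3 /a/ – V4 /o/: /pl/ — entire cluster is a permitted onset → onset /pl/, coda ∅.
Syllabification: zlid.wu.a.plowh.
Syllable 2 is /wu/: onset /w/, nucleus /u/, coda ∅.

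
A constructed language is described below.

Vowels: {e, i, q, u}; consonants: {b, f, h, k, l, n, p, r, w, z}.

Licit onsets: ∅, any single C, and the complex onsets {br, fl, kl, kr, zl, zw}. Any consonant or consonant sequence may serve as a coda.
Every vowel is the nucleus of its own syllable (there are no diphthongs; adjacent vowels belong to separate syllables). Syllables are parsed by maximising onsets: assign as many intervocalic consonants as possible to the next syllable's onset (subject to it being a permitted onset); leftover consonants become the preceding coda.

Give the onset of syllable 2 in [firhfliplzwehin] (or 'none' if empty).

fl

The vowels are i, i, e, i — 4 nuclei, so 4 syllables.
σ1/σ2 boundary: /rhfl/ — longest licit onset from the right is /fl/, leaving /rh/ as coda.
σ2/σ3 boundary: /plzw/; trying suffixes from longest down, /zw/ is the first permitted one, so coda /pl/ | onset /zw/.
σ3/σ4 boundary: /h/ → onset of the next syllable (single consonants are always licit onsets).
Result: firh.flipl.zwe.hin.
Syllable 2 is /flipl/: onset /fl/, nucleus /i/, coda /pl/.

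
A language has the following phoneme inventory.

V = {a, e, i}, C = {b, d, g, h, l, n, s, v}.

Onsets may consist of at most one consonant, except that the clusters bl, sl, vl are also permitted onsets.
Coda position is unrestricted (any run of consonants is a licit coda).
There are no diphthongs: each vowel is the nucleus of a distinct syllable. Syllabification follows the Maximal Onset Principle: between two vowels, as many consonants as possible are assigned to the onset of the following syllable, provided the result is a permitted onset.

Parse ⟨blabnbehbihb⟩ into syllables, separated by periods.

blabn.beh.bihb

The vowels are a, e, i — 3 nuclei, so 3 syllables.
/a…e/ gap (V1→V2): /bnb/; trying suffixes from longest down, /b/ is the first permitted one, so coda /bn/ | onset /b/.
/e…i/ gap (V2→V3): /hb/; trying suffixes from longest down, /b/ is the first permitted one, so coda /h/ | onset /b/.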